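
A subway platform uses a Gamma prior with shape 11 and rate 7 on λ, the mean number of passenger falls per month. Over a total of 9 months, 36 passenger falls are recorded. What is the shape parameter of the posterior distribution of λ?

47

Total count 36 over total exposure 9 months.
Gamma(α, β) with Poisson data over total exposure Σt gives posterior Gamma(α+Σx, β+Σt) = Gamma(47, 16).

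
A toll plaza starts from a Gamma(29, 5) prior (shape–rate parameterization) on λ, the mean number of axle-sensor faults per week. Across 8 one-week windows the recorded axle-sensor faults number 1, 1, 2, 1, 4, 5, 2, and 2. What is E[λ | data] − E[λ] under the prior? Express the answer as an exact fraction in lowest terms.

-142/65

Total count: 1 + 1 + 2 + 1 + 4 + 5 + 2 + 2 = 18.
Total exposure: 8 weeks.
The Gamma prior is conjugate for the Poisson rate, so λ | data ~ Gamma(29+18, 5+8) = Gamma(47, 13).
Posterior mean = 47/13 = 47/13; prior mean = 29/5 = 29/5. Difference = 47/13 − 29/5 = -142/65.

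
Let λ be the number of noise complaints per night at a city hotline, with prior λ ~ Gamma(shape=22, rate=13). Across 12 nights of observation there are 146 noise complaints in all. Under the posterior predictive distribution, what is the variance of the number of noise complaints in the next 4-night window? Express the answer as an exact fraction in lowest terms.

Total count 146 over total exposure 12 nights.
Conjugate update: add total count to the shape and total exposure to the rate, giving Gamma(168, 25).
The posterior predictive for a window of length T is Negative Binomial with variance T·α'·(β'+T)/β'² = 4·168·29/625 = 19488/625.

19488/625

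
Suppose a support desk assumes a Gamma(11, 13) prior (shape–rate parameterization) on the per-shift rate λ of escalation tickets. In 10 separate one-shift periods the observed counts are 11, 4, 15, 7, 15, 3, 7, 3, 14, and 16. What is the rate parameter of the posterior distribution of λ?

Total count: 11 + 4 + 15 + 7 + 15 + 3 + 7 + 3 + 14 + 16 = 95.
Total exposure: 10 shifts.
The Gamma prior is conjugate for the Poisson rate, so λ | data ~ Gamma(11+95, 13+10) = Gamma(106, 23).

23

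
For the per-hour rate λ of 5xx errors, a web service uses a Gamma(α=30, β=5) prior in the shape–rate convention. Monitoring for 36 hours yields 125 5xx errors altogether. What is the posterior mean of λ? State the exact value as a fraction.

Total count 125 over total exposure 36 hours.
Conjugate update: add total count to the shape and total exposure to the rate, giving Gamma(155, 41).
Posterior mean = α'/β' = 155/41.

155/41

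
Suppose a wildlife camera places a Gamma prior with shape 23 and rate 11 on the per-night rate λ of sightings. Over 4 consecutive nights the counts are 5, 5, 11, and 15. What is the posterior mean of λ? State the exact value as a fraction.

Total count: 5 + 5 + 11 + 15 = 36.
Total exposure: 4 nights.
Conjugate update: add total count to the shape and total exposure to the rate, giving Gamma(59, 15).
Posterior mean = α'/β' = 59/15.

59/15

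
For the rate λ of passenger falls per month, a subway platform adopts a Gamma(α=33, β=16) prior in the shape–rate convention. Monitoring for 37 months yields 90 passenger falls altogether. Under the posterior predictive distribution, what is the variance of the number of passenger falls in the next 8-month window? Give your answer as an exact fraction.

60024/2809

Total count 90 over total exposure 37 months.
By Gamma–Poisson conjugacy, the posterior is Gamma(α + Σx, β + Σt) = Gamma(33 + 90, 16 + 37) = Gamma(123, 53).
The posterior predictive for a window of length T is Negative Binomial with variance T·α'·(β'+T)/β'² = 8·123·61/2809 = 60024/2809.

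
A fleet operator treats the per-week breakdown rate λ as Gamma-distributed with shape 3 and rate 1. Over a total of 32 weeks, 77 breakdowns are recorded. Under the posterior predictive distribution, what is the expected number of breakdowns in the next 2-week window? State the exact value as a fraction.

Total count 77 over total exposure 32 weeks.
Conjugate update: add total count to the shape and total exposure to the rate, giving Gamma(80, 33).
Predictive mean over a 2-week window = T·E[λ|data] = 2·80/33 = 160/33.

160/33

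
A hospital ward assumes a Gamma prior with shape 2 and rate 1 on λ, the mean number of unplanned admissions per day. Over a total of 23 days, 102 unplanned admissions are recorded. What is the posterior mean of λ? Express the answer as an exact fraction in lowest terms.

Total count 102 over total exposure 23 days.
Posterior: α' = 2 + 102 = 104, β' = 1 + 23 = 24.
Posterior mean = α'/β' = 104/24 = 13/3.

13/3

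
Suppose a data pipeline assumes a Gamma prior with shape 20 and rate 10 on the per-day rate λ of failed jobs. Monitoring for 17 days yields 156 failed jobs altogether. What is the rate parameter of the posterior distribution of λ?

Total count 156 over total exposure 17 days.
The Gamma prior is conjugate for the Poisson rate, so λ | data ~ Gamma(20+156, 10+17) = Gamma(176, 27).

27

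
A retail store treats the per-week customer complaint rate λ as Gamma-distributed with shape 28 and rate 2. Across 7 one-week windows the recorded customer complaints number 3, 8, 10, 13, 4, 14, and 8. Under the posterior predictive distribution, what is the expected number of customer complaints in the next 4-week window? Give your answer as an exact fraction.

352/9

Total count: 3 + 8 + 10 + 13 + 4 + 14 + 8 = 60.
Total exposure: 7 weeks.
Posterior: α' = 28 + 60 = 88, β' = 2 + 7 = 9.
Predictive mean over a 4-week window = T·E[λ|data] = 4·88/9 = 352/9.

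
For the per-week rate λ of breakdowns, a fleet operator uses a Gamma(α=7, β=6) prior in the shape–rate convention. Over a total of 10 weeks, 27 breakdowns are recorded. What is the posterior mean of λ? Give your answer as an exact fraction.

17/8

Total count 27 over total exposure 10 weeks.
The Gamma prior is conjugate for the Poisson rate, so λ | data ~ Gamma(7+27, 6+10) = Gamma(34, 16).
Posterior mean = α'/β' = 34/16 = 17/8.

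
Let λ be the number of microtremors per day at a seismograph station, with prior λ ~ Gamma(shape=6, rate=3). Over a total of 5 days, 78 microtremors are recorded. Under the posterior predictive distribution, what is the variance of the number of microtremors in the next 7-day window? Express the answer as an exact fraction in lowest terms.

Total count 78 over total exposure 5 days.
Conjugate update: add total count to the shape and total exposure to the rate, giving Gamma(84, 8).
The posterior predictive for a window of length T is Negative Binomial with variance T·α'·(β'+T)/β'² = 7·84·15/64 = 2205/16.

2205/16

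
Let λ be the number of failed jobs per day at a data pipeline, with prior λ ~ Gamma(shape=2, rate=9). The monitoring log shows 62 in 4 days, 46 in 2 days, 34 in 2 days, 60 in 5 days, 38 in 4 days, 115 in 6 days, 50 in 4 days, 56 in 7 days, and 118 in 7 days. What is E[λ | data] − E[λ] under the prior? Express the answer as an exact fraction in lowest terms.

5129/450

Total count: 62 + 46 + 34 + 60 + 38 + 115 + 50 + 56 + 118 = 579.
Total exposure: 4 + 2 + 2 + 5 + 4 + 6 + 4 + 7 + 7 = 41 days.
By Gamma–Poisson conjugacy, the posterior is Gamma(α + Σx, β + Σt) = Gamma(2 + 579, 9 + 41) = Gamma(581, 50).
Posterior mean = 581/50 = 581/50; prior mean = 2/9 = 2/9. Difference = 581/50 − 2/9 = 5129/450.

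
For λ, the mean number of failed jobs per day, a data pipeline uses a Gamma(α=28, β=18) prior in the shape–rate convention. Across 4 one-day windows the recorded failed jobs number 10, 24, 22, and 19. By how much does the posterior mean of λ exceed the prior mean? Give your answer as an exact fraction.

619/198

Total count: 10 + 24 + 22 + 19 = 75.
Total exposure: 4 days.
The Gamma prior is conjugate for the Poisson rate, so λ | data ~ Gamma(28+75, 18+4) = Gamma(103, 22).
Posterior mean = 103/22 = 103/22; prior mean = 28/18 = 14/9. Difference = 103/22 − 14/9 = 619/198.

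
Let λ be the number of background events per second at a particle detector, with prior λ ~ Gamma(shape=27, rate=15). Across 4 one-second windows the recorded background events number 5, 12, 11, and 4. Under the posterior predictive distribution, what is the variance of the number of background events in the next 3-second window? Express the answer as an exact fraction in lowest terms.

Total count: 5 + 12 + 11 + 4 = 32.
Total exposure: 4 seconds.
The Gamma prior is conjugate for the Poisson rate, so λ | data ~ Gamma(27+32, 15+4) = Gamma(59, 19).
The posterior predictive for a window of length T is Negative Binomial with variance T·α'·(β'+T)/β'² = 3·59·22/361 = 3894/361.

3894/361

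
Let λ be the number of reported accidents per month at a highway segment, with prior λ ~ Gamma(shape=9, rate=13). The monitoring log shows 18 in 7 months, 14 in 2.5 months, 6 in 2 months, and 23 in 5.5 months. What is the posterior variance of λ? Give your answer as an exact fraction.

7/90

Total count: 18 + 14 + 6 + 23 = 61.
Total exposure: 7 + 2.5 + 2 + 5.5 = 17 months.
Posterior: α' = 9 + 61 = 70, β' = 13 + 17 = 30.
Posterior variance = α'/β'² = 70/900 = 7/90.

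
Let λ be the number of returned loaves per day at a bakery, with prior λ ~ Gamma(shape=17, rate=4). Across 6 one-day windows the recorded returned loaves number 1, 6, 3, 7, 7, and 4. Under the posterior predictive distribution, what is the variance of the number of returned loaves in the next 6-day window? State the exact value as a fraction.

216/5

Total count: 1 + 6 + 3 + 7 + 7 + 4 = 28.
Total exposure: 6 days.
By Gamma–Poisson conjugacy, the posterior is Gamma(α + Σx, β + Σt) = Gamma(17 + 28, 4 + 6) = Gamma(45, 10).
The posterior predictive for a window of length T is Negative Binomial with variance T·α'·(β'+T)/β'² = 6·45·16/100 = 216/5.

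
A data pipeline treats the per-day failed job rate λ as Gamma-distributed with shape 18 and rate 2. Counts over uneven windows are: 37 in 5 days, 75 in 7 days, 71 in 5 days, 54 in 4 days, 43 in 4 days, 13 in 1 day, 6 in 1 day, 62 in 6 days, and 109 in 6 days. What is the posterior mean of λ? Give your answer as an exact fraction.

Total count: 37 + 75 + 71 + 54 + 43 + 13 + 6 + 62 + 109 = 470.
Total exposure: 5 + 7 + 5 + 4 + 4 + 1 + 1 + 6 + 6 = 39 days.
Gamma(α, β) with Poisson data over total exposure Σt gives posterior Gamma(α+Σx, β+Σt) = Gamma(488, 41).
Posterior mean = α'/β' = 488/41.

488/41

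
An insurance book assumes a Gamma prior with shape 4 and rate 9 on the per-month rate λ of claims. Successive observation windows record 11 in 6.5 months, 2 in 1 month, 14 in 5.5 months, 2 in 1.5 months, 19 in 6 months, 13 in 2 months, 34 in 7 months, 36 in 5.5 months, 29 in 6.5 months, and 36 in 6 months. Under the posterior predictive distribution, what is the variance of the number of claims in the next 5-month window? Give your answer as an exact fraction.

246000/12769

Total count: 11 + 2 + 14 + 2 + 19 + 13 + 34 + 36 + 29 + 36 = 196.
Total exposure: 6.5 + 1 + 5.5 + 1.5 + 6 + 2 + 7 + 5.5 + 6.5 + 6 = 47.5 months.
By Gamma–Poisson conjugacy, the posterior is Gamma(α + Σx, β + Σt) = Gamma(4 + 196, 9 + 47.5) = Gamma(200, 113/2).
The posterior predictive for a window of length T is Negative Binomial with variance T·α'·(β'+T)/β'² = 5·200·(123/2)/(12769/4) = 246000/12769.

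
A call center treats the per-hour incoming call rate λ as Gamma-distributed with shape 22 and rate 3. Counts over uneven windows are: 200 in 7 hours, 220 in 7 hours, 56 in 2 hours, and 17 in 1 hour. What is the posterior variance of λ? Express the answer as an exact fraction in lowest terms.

Total count: 200 + 220 + 56 + 17 = 493.
Total exposure: 7 + 7 + 2 + 1 = 17 hours.
The Gamma prior is conjugate for the Poisson rate, so λ | data ~ Gamma(22+493, 3+17) = Gamma(515, 20).
Posterior variance = α'/β'² = 515/400 = 103/80.

103/80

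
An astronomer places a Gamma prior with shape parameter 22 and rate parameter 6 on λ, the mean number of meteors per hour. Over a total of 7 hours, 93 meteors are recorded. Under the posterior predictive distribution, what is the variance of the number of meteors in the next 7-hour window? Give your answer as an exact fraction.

Total count 93 over total exposure 7 hours.
Posterior: α' = 22 + 93 = 115, β' = 6 + 7 = 13.
The posterior predictive for a window of length T is Negative Binomial with variance T·α'·(β'+T)/β'² = 7·115·20/169 = 16100/169.

16100/169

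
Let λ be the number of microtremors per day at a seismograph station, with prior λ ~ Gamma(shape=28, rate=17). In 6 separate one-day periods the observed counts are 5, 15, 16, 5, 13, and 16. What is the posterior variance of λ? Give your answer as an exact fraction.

98/529

Total count: 5 + 15 + 16 + 5 + 13 + 16 = 70.
Total exposure: 6 days.
The Gamma prior is conjugate for the Poisson rate, so λ | data ~ Gamma(28+70, 17+6) = Gamma(98, 23).
Posterior variance = α'/β'² = 98/529.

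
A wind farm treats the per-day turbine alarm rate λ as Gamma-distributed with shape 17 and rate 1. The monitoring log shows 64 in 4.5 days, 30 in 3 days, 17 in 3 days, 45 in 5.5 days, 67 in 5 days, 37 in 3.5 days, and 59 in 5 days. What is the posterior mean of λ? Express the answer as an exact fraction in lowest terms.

Total count: 64 + 30 + 17 + 45 + 67 + 37 + 59 = 319.
Total exposure: 4.5 + 3 + 3 + 5.5 + 5 + 3.5 + 5 = 29.5 days.
By Gamma–Poisson conjugacy, the posterior is Gamma(α + Σx, β + Σt) = Gamma(17 + 319, 1 + 29.5) = Gamma(336, 61/2).
Posterior mean = α'/β' = 336/(61/2) = 672/61.

672/61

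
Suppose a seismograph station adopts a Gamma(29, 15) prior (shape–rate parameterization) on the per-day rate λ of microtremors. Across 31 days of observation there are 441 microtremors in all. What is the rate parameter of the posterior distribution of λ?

Total count 441 over total exposure 31 days.
Posterior: α' = 29 + 441 = 470, β' = 15 + 31 = 46.

46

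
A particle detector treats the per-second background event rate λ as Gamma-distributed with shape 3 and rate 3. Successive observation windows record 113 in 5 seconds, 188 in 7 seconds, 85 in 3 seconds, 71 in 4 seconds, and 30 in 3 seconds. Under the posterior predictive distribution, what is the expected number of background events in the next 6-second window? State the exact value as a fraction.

Total count: 113 + 188 + 85 + 71 + 30 = 487.
Total exposure: 5 + 7 + 3 + 4 + 3 = 22 seconds.
Posterior: α' = 3 + 487 = 490, β' = 3 + 22 = 25.
Predictive mean over a 6-second window = T·E[λ|data] = 6·490/25 = 588/5.

588/5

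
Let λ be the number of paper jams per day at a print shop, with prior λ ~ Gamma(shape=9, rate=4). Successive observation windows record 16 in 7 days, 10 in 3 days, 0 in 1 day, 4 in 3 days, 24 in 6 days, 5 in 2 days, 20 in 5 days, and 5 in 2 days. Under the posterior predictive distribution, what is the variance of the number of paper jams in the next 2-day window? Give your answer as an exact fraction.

2170/363

Total count: 16 + 10 + 0 + 4 + 24 + 5 + 20 + 5 = 84.
Total exposure: 7 + 3 + 1 + 3 + 6 + 2 + 5 + 2 = 29 days.
By Gamma–Poisson conjugacy, the posterior is Gamma(α + Σx, β + Σt) = Gamma(9 + 84, 4 + 29) = Gamma(93, 33).
The posterior predictive for a window of length T is Negative Binomial with variance T·α'·(β'+T)/β'² = 2·93·35/1089 = 2170/363.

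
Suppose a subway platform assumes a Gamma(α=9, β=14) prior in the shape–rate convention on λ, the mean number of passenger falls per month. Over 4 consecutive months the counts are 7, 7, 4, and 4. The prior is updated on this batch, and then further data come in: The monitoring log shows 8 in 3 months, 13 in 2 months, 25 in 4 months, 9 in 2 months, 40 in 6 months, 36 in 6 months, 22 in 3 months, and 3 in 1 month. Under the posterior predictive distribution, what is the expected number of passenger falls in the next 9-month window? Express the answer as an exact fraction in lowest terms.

187/5

Total count: 7 + 7 + 4 + 4 = 22.
Total exposure: 4 months.
After the first batch: Gamma(9 + 22, 14 + 4) = Gamma(31, 18).
Total count: 8 + 13 + 25 + 9 + 40 + 36 + 22 + 3 = 156.
Total exposure: 3 + 2 + 4 + 2 + 6 + 6 + 3 + 1 = 27 months.
After the second batch: Gamma(31 + 156, 18 + 27) = Gamma(187, 45).
Predictive mean over a 9-month window = T·E[λ|data] = 9·187/45 = 187/5.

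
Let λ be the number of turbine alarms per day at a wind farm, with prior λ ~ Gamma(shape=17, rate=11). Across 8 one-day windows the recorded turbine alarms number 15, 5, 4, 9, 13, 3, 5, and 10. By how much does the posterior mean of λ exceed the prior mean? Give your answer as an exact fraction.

Total count: 15 + 5 + 4 + 9 + 13 + 3 + 5 + 10 = 64.
Total exposure: 8 days.
The Gamma prior is conjugate for the Poisson rate, so λ | data ~ Gamma(17+64, 11+8) = Gamma(81, 19).
Posterior mean = 81/19 = 81/19; prior mean = 17/11 = 17/11. Difference = 81/19 − 17/11 = 568/209.

568/209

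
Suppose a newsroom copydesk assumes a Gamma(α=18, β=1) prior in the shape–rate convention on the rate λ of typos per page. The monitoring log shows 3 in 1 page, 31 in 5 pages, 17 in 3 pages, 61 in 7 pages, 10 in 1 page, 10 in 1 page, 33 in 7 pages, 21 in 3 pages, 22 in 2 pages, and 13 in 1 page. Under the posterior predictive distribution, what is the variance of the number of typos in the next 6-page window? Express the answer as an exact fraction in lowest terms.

13623/256

Total count: 3 + 31 + 17 + 61 + 10 + 10 + 33 + 21 + 22 + 13 = 221.
Total exposure: 1 + 5 + 3 + 7 + 1 + 1 + 7 + 3 + 2 + 1 = 31 pages.
The Gamma prior is conjugate for the Poisson rate, so λ | data ~ Gamma(18+221, 1+31) = Gamma(239, 32).
The posterior predictive for a window of length T is Negative Binomial with variance T·α'·(β'+T)/β'² = 6·239·38/1024 = 13623/256.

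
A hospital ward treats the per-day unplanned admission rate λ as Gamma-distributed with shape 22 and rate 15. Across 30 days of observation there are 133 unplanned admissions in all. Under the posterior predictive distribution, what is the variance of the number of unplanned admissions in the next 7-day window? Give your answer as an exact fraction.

11284/405

Total count 133 over total exposure 30 days.
Posterior: α' = 22 + 133 = 155, β' = 15 + 30 = 45.
The posterior predictive for a window of length T is Negative Binomial with variance T·α'·(β'+T)/β'² = 7·155·52/2025 = 11284/405.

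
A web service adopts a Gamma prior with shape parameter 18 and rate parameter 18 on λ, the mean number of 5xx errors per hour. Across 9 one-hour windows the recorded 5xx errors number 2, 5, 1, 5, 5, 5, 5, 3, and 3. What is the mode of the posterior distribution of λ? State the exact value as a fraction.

17/9

Total count: 2 + 5 + 1 + 5 + 5 + 5 + 5 + 3 + 3 = 34.
Total exposure: 9 hours.
The Gamma prior is conjugate for the Poisson rate, so λ | data ~ Gamma(18+34, 18+9) = Gamma(52, 27).
Posterior mode = (α'−1)/β' = 51/27 = 17/9.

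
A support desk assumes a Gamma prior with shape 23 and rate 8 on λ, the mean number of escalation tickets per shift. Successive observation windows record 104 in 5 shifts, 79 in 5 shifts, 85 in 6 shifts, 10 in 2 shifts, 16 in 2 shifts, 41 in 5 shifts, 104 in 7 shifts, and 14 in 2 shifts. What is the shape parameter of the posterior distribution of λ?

Total count: 104 + 79 + 85 + 10 + 16 + 41 + 104 + 14 = 453.
Total exposure: 5 + 5 + 6 + 2 + 2 + 5 + 7 + 2 = 34 shifts.
By Gamma–Poisson conjugacy, the posterior is Gamma(α + Σx, β + Σt) = Gamma(23 + 453, 8 + 34) = Gamma(476, 42).

476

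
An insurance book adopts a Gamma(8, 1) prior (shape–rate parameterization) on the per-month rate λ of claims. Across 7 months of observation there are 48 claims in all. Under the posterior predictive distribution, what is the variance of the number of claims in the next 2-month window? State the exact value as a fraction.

Total count 48 over total exposure 7 months.
Gamma(α, β) with Poisson data over total exposure Σt gives posterior Gamma(α+Σx, β+Σt) = Gamma(56, 8).
The posterior predictive for a window of length T is Negative Binomial with variance T·α'·(β'+T)/β'² = 2·56·10/64 = 35/2.

35/2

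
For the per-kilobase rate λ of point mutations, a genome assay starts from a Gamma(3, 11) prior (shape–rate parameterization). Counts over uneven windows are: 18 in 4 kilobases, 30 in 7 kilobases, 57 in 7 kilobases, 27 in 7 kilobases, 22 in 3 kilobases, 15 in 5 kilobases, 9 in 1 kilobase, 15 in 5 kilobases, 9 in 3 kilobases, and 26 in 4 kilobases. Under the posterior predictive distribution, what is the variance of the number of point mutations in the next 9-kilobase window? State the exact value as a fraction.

15246/361

Total count: 18 + 30 + 57 + 27 + 22 + 15 + 9 + 15 + 9 + 26 = 228.
Total exposure: 4 + 7 + 7 + 7 + 3 + 5 + 1 + 5 + 3 + 4 = 46 kilobases.
Conjugate update: add total count to the shape and total exposure to the rate, giving Gamma(231, 57).
The posterior predictive for a window of length T is Negative Binomial with variance T·α'·(β'+T)/β'² = 9·231·66/3249 = 15246/361.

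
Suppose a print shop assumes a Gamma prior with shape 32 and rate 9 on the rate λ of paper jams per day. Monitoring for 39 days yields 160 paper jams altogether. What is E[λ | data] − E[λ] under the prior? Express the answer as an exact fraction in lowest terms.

4/9

Total count 160 over total exposure 39 days.
Gamma(α, β) with Poisson data over total exposure Σt gives posterior Gamma(α+Σx, β+Σt) = Gamma(192, 48).
Posterior mean = 192/48 = 4; prior mean = 32/9 = 32/9. Difference = 4 − 32/9 = 4/9.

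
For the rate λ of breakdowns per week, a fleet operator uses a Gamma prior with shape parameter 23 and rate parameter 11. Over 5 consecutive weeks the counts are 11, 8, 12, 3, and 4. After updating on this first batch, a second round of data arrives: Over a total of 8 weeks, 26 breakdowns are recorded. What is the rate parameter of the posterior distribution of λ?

Total count: 11 + 8 + 12 + 3 + 4 = 38.
Total exposure: 5 weeks.
After the first batch: Gamma(23 + 38, 11 + 5) = Gamma(61, 16).
Total count 26 over total exposure 8 weeks.
After the second batch: Gamma(61 + 26, 16 + 8) = Gamma(87, 24).

24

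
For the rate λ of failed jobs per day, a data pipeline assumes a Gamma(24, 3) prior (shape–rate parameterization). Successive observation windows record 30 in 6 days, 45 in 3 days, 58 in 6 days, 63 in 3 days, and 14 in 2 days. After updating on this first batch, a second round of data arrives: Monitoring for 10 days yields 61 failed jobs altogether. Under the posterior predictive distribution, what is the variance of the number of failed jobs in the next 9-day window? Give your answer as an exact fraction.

12390/121

Total count: 30 + 45 + 58 + 63 + 14 = 210.
Total exposure: 6 + 3 + 6 + 3 + 2 = 20 days.
After the first batch: Gamma(24 + 210, 3 + 20) = Gamma(234, 23).
Total count 61 over total exposure 10 days.
After the second batch: Gamma(234 + 61, 23 + 10) = Gamma(295, 33).
The posterior predictive for a window of length T is Negative Binomial with variance T·α'·(β'+T)/β'² = 9·295·42/1089 = 12390/121.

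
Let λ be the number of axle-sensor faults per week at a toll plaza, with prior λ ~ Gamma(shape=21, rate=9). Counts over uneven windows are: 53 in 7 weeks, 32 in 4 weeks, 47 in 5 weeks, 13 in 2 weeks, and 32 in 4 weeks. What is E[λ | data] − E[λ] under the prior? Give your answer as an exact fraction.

377/93

Total count: 53 + 32 + 47 + 13 + 32 = 177.
Total exposure: 7 + 4 + 5 + 2 + 4 = 22 weeks.
By Gamma–Poisson conjugacy, the posterior is Gamma(α + Σx, β + Σt) = Gamma(21 + 177, 9 + 22) = Gamma(198, 31).
Posterior mean = 198/31 = 198/31; prior mean = 21/9 = 7/3. Difference = 198/31 − 7/3 = 377/93.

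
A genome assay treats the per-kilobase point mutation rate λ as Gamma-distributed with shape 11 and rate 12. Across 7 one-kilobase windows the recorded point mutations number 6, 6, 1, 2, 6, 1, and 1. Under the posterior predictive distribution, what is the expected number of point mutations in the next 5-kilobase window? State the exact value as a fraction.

Total count: 6 + 6 + 1 + 2 + 6 + 1 + 1 = 23.
Total exposure: 7 kilobases.
Posterior: α' = 11 + 23 = 34, β' = 12 + 7 = 19.
Predictive mean over a 5-kilobase window = T·E[λ|data] = 5·34/19 = 170/19.

170/19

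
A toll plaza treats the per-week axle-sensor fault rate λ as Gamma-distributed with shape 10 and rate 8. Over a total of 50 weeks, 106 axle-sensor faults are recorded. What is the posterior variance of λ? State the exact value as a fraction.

Total count 106 over total exposure 50 weeks.
Posterior: α' = 10 + 106 = 116, β' = 8 + 50 = 58.
Posterior variance = α'/β'² = 116/3364 = 1/29.

1/29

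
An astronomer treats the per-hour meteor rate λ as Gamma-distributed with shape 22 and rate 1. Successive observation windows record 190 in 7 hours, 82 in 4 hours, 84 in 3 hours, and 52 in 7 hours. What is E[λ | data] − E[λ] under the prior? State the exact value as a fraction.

-27/11

Total count: 190 + 82 + 84 + 52 = 408.
Total exposure: 7 + 4 + 3 + 7 = 21 hours.
Posterior: α' = 22 + 408 = 430, β' = 1 + 21 = 22.
Posterior mean = 430/22 = 215/11; prior mean = 22/1 = 22. Difference = 215/11 − 22 = -27/11.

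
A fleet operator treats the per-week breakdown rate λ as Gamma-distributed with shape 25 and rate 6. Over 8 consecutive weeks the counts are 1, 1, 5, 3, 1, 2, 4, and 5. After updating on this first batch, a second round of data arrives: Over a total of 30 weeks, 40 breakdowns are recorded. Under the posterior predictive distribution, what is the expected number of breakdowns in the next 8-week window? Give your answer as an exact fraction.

Total count: 1 + 1 + 5 + 3 + 1 + 2 + 4 + 5 = 22.
Total exposure: 8 weeks.
After the first batch: Gamma(25 + 22, 6 + 8) = Gamma(47, 14).
Total count 40 over total exposure 30 weeks.
After the second batch: Gamma(47 + 40, 14 + 30) = Gamma(87, 44).
Predictive mean over an 8-week window = T·E[λ|data] = 8·87/44 = 174/11.

174/11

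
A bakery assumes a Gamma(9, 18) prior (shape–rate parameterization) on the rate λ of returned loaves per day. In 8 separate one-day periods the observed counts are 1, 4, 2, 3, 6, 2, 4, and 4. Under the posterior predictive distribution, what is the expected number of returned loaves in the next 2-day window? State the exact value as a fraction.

Total count: 1 + 4 + 2 + 3 + 6 + 2 + 4 + 4 = 26.
Total exposure: 8 days.
Gamma(α, β) with Poisson data over total exposure Σt gives posterior Gamma(α+Σx, β+Σt) = Gamma(35, 26).
Predictive mean over a 2-day window = T·E[λ|data] = 2·35/26 = 35/13.

35/13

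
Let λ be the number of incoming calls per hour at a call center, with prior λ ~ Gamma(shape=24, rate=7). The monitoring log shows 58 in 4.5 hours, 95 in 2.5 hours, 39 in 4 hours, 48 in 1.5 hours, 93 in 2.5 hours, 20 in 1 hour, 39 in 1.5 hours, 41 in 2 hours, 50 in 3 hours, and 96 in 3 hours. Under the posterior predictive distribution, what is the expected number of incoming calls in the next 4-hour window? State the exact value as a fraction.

Total count: 58 + 95 + 39 + 48 + 93 + 20 + 39 + 41 + 50 + 96 = 579.
Total exposure: 4.5 + 2.5 + 4 + 1.5 + 2.5 + 1 + 1.5 + 2 + 3 + 3 = 25.5 hours.
By Gamma–Poisson conjugacy, the posterior is Gamma(α + Σx, β + Σt) = Gamma(24 + 579, 7 + 25.5) = Gamma(603, 65/2).
Predictive mean over a 4-hour window = T·E[λ|data] = 4·603/(65/2) = 4824/65.

4824/65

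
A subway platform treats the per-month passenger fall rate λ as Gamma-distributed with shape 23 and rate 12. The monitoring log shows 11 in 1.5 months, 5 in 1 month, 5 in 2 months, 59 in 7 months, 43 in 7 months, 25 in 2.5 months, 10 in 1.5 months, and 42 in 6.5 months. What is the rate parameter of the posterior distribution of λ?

41

Total count: 11 + 5 + 5 + 59 + 43 + 25 + 10 + 42 = 200.
Total exposure: 1.5 + 1 + 2 + 7 + 7 + 2.5 + 1.5 + 6.5 = 29 months.
Gamma(α, β) with Poisson data over total exposure Σt gives posterior Gamma(α+Σx, β+Σt) = Gamma(223, 41).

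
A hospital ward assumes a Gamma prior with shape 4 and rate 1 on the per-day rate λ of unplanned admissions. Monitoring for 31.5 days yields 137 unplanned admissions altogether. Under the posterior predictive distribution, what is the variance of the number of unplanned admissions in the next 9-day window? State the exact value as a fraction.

210654/4225

Total count 137 over total exposure 31.5 days.
Posterior: α' = 4 + 137 = 141, β' = 1 + 31.5 = 65/2.
The posterior predictive for a window of length T is Negative Binomial with variance T·α'·(β'+T)/β'² = 9·141·(83/2)/(4225/4) = 210654/4225.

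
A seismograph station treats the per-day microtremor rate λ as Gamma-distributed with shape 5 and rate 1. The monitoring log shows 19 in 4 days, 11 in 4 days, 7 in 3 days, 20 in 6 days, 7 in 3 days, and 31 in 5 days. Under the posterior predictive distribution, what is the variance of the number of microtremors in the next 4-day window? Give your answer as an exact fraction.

3000/169

Total count: 19 + 11 + 7 + 20 + 7 + 31 = 95.
Total exposure: 4 + 4 + 3 + 6 + 3 + 5 = 25 days.
Gamma(α, β) with Poisson data over total exposure Σt gives posterior Gamma(α+Σx, β+Σt) = Gamma(100, 26).
The posterior predictive for a window of length T is Negative Binomial with variance T·α'·(β'+T)/β'² = 4·100·30/676 = 3000/169.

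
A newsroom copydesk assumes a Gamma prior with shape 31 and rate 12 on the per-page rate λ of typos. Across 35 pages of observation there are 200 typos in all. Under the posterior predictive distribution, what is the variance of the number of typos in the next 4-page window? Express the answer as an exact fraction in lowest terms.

Total count 200 over total exposure 35 pages.
Gamma(α, β) with Poisson data over total exposure Σt gives posterior Gamma(α+Σx, β+Σt) = Gamma(231, 47).
The posterior predictive for a window of length T is Negative Binomial with variance T·α'·(β'+T)/β'² = 4·231·51/2209 = 47124/2209.

47124/2209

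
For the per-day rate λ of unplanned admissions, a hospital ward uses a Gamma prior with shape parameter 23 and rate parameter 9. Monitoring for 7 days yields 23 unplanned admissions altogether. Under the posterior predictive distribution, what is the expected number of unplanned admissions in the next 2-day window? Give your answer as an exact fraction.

Total count 23 over total exposure 7 days.
The Gamma prior is conjugate for the Poisson rate, so λ | data ~ Gamma(23+23, 9+7) = Gamma(46, 16).
Predictive mean over a 2-day window = T·E[λ|data] = 2·46/16 = 23/4.

23/4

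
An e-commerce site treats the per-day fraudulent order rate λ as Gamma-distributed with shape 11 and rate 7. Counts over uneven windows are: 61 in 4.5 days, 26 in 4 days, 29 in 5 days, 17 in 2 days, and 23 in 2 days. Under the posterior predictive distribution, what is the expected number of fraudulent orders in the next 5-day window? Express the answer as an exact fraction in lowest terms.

Total count: 61 + 26 + 29 + 17 + 23 = 156.
Total exposure: 4.5 + 4 + 5 + 2 + 2 = 17.5 days.
Conjugate update: add total count to the shape and total exposure to the rate, giving Gamma(167, 49/2).
Predictive mean over a 5-day window = T·E[λ|data] = 5·167/(49/2) = 1670/49.

1670/49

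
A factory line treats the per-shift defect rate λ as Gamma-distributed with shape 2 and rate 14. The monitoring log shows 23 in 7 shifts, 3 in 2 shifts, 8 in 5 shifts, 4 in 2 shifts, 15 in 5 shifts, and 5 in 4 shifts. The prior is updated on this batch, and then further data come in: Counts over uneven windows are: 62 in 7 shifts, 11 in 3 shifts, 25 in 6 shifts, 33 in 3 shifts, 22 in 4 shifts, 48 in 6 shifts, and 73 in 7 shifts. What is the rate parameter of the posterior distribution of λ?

Total count: 23 + 3 + 8 + 4 + 15 + 5 = 58.
Total exposure: 7 + 2 + 5 + 2 + 5 + 4 = 25 shifts.
After the first batch: Gamma(2 + 58, 14 + 25) = Gamma(60, 39).
Total count: 62 + 11 + 25 + 33 + 22 + 48 + 73 = 274.
Total exposure: 7 + 3 + 6 + 3 + 4 + 6 + 7 = 36 shifts.
After the second batch: Gamma(60 + 274, 39 + 36) = Gamma(334, 75).

75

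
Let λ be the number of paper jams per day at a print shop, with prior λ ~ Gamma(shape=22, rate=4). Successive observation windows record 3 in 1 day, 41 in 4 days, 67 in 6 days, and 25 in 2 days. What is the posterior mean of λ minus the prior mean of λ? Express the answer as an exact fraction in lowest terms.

Total count: 3 + 41 + 67 + 25 = 136.
Total exposure: 1 + 4 + 6 + 2 = 13 days.
Gamma(α, β) with Poisson data over total exposure Σt gives posterior Gamma(α+Σx, β+Σt) = Gamma(158, 17).
Posterior mean = 158/17 = 158/17; prior mean = 22/4 = 11/2. Difference = 158/17 − 11/2 = 129/34.

129/34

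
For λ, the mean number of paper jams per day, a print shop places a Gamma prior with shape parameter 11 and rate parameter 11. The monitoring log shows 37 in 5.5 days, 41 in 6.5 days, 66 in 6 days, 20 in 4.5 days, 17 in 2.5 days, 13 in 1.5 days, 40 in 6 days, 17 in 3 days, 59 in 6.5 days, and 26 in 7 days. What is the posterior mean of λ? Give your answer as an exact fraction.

347/60

Total count: 37 + 41 + 66 + 20 + 17 + 13 + 40 + 17 + 59 + 26 = 336.
Total exposure: 5.5 + 6.5 + 6 + 4.5 + 2.5 + 1.5 + 6 + 3 + 6.5 + 7 = 49 days.
Posterior: α' = 11 + 336 = 347, β' = 11 + 49 = 60.
Posterior mean = α'/β' = 347/60.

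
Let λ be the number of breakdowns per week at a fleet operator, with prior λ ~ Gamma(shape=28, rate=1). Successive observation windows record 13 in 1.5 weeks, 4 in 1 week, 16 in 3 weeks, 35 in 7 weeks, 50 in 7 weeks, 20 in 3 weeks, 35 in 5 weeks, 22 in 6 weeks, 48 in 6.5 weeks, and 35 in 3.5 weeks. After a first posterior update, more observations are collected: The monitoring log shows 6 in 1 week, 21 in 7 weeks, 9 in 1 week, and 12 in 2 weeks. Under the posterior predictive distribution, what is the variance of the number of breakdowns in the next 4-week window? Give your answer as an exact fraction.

Total count: 13 + 4 + 16 + 35 + 50 + 20 + 35 + 22 + 48 + 35 = 278.
Total exposure: 1.5 + 1 + 3 + 7 + 7 + 3 + 5 + 6 + 6.5 + 3.5 = 43.5 weeks.
After the first batch: Gamma(28 + 278, 1 + 43.5) = Gamma(306, 89/2).
Total count: 6 + 21 + 9 + 12 = 48.
Total exposure: 1 + 7 + 1 + 2 = 11 weeks.
After the second batch: Gamma(306 + 48, 89/2 + 11) = Gamma(354, 111/2).
The posterior predictive for a window of length T is Negative Binomial with variance T·α'·(β'+T)/β'² = 4·354·(119/2)/(12321/4) = 112336/4107.

112336/4107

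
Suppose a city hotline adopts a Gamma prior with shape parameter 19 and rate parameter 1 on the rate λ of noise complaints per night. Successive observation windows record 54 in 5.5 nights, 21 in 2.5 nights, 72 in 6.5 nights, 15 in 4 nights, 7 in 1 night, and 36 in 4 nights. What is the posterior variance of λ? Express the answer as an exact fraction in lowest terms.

Total count: 54 + 21 + 72 + 15 + 7 + 36 = 205.
Total exposure: 5.5 + 2.5 + 6.5 + 4 + 1 + 4 = 23.5 nights.
By Gamma–Poisson conjugacy, the posterior is Gamma(α + Σx, β + Σt) = Gamma(19 + 205, 1 + 23.5) = Gamma(224, 49/2).
Posterior variance = α'/β'² = 224/(2401/4) = 128/343.

128/343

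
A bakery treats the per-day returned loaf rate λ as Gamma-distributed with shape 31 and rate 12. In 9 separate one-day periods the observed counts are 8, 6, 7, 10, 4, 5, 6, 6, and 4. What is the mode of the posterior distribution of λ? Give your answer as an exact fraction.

86/21

Total count: 8 + 6 + 7 + 10 + 4 + 5 + 6 + 6 + 4 = 56.
Total exposure: 9 days.
Gamma(α, β) with Poisson data over total exposure Σt gives posterior Gamma(α+Σx, β+Σt) = Gamma(87, 21).
Posterior mode = (α'−1)/β' = 86/21.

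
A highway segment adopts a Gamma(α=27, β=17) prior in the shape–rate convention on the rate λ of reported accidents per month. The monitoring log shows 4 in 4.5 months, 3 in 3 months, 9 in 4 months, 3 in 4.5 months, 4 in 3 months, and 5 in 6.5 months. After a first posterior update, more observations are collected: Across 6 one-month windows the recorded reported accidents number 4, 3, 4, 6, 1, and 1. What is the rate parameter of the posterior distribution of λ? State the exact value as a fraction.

Total count: 4 + 3 + 9 + 3 + 4 + 5 = 28.
Total exposure: 4.5 + 3 + 4 + 4.5 + 3 + 6.5 = 25.5 months.
After the first batch: Gamma(27 + 28, 17 + 25.5) = Gamma(55, 85/2).
Total count: 4 + 3 + 4 + 6 + 1 + 1 = 19.
Total exposure: 6 months.
After the second batch: Gamma(55 + 19, 85/2 + 6) = Gamma(74, 97/2).

97/2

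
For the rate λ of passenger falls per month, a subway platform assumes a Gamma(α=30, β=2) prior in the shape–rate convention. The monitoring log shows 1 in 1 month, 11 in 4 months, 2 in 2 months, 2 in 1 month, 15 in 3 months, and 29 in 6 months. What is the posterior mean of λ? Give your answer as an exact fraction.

90/19

Total count: 1 + 11 + 2 + 2 + 15 + 29 = 60.
Total exposure: 1 + 4 + 2 + 1 + 3 + 6 = 17 months.
By Gamma–Poisson conjugacy, the posterior is Gamma(α + Σx, β + Σt) = Gamma(30 + 60, 2 + 17) = Gamma(90, 19).
Posterior mean = α'/β' = 90/19.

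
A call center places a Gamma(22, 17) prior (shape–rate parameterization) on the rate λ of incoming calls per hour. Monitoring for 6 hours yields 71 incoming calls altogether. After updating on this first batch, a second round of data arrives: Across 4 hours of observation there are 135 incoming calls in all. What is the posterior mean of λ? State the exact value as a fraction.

76/9

Total count 71 over total exposure 6 hours.
After the first batch: Gamma(22 + 71, 17 + 6) = Gamma(93, 23).
Total count 135 over total exposure 4 hours.
After the second batch: Gamma(93 + 135, 23 + 4) = Gamma(228, 27).
Posterior mean = α'/β' = 228/27 = 76/9.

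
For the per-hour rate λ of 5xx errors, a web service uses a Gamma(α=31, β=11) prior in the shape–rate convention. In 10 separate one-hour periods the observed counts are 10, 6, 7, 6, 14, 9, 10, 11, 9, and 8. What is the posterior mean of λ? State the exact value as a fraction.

Total count: 10 + 6 + 7 + 6 + 14 + 9 + 10 + 11 + 9 + 8 = 90.
Total exposure: 10 hours.
By Gamma–Poisson conjugacy, the posterior is Gamma(α + Σx, β + Σt) = Gamma(31 + 90, 11 + 10) = Gamma(121, 21).
Posterior mean = α'/β' = 121/21.

121/21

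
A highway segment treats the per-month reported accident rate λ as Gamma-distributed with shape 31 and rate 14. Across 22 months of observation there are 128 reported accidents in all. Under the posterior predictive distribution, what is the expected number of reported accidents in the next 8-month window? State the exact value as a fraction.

Total count 128 over total exposure 22 months.
Gamma(α, β) with Poisson data over total exposure Σt gives posterior Gamma(α+Σx, β+Σt) = Gamma(159, 36).
Predictive mean over an 8-month window = T·E[λ|data] = 8·159/36 = 106/3.

106/3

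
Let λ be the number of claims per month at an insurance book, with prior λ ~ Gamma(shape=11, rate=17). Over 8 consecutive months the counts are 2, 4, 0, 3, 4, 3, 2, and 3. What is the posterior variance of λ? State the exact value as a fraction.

Total count: 2 + 4 + 0 + 3 + 4 + 3 + 2 + 3 = 21.
Total exposure: 8 months.
Conjugate update: add total count to the shape and total exposure to the rate, giving Gamma(32, 25).
Posterior variance = α'/β'² = 32/625.

32/625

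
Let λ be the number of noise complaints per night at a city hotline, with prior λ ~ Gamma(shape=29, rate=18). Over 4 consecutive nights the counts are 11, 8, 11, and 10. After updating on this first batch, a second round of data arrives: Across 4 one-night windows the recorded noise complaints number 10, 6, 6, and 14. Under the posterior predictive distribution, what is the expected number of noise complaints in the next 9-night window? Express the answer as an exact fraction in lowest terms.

Total count: 11 + 8 + 11 + 10 = 40.
Total exposure: 4 nights.
After the first batch: Gamma(29 + 40, 18 + 4) = Gamma(69, 22).
Total count: 10 + 6 + 6 + 14 = 36.
Total exposure: 4 nights.
After the second batch: Gamma(69 + 36, 22 + 4) = Gamma(105, 26).
Predictive mean over a 9-night window = T·E[λ|data] = 9·105/26 = 945/26.

945/26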